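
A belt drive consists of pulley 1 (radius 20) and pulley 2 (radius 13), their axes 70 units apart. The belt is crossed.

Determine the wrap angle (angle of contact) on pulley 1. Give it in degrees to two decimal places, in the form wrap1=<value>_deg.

wrap1=236.25_deg

crossed belt: β = asin((r1+r2)/C) = asin(33/70) = 28.1271°
wrap1 = wrap2 = π + 2β = 236.2541°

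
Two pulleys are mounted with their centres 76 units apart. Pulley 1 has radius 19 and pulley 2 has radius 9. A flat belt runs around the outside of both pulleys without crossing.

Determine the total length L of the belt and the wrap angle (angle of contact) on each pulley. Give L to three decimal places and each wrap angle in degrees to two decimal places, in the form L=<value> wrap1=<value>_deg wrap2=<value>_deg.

open belt: β = asin((r2−r1)/C) = asin(-10/76) = -7.5608°
wrap1 = π − 2β = 195.1217°
wrap2 = π + 2β = 164.8783°
tangent length = C·cosβ = 75.3392
L = r1·wrap1 + r2·wrap2 + 2·C·cosβ = 19·3.4055 + 9·2.8777 + 2·75.3392 = 241.2823

L=241.282 wrap1=195.12_deg wrap2=164.88_deg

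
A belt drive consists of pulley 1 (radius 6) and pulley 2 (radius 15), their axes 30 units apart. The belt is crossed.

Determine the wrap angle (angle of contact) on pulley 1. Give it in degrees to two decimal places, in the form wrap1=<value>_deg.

crossed belt: β = asin((r1+r2)/C) = asin(21/30) = 44.4270°
wrap1 = wrap2 = π + 2β = 268.8540°

wrap1=268.85_deg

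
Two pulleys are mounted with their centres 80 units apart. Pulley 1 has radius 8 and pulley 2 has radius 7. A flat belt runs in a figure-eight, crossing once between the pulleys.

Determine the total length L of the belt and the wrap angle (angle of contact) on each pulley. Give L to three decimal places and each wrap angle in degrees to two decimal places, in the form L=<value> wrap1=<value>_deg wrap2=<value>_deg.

L=209.945 wrap1=201.61_deg wrap2=201.61_deg

crossed belt: β = asin((r1+r2)/C) = asin(15/80) = 10.8069°
wrap1 = wrap2 = π + 2β = 201.6138°
tangent length = C·cosβ = 78.5812
L = (r1+r2)·wrap + 2·C·cosβ = 15·3.5188 + 2·78.5812 = 209.9447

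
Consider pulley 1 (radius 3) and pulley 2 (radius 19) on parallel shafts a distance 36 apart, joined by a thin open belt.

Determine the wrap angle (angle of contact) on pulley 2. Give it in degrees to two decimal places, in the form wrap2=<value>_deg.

open belt: β = asin((r2−r1)/C) = asin(16/36) = 26.3878°
wrap1 = π − 2β = 127.2244°
wrap2 = π + 2β = 232.7756°

wrap2=232.78_deg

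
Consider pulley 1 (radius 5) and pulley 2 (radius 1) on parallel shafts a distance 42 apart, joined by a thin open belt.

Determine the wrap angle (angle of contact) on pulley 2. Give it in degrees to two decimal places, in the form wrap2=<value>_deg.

wrap2=169.07_deg

open belt: β = asin((r2−r1)/C) = asin(-4/42) = -5.4650°
wrap1 = π − 2β = 190.9300°
wrap2 = π + 2β = 169.0700°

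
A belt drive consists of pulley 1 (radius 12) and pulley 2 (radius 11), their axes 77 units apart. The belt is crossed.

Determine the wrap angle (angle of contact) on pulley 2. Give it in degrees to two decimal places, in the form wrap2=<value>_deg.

crossed belt: β = asin((r1+r2)/C) = asin(23/77) = 17.3796°
wrap1 = wrap2 = π + 2β = 214.7592°

wrap2=214.76_deg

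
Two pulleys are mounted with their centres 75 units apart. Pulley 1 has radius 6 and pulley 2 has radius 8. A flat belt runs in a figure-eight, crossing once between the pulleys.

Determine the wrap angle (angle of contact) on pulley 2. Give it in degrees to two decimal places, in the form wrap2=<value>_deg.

wrap2=201.52_deg

crossed belt: β = asin((r1+r2)/C) = asin(14/75) = 10.7583°
wrap1 = wrap2 = π + 2β = 201.5166°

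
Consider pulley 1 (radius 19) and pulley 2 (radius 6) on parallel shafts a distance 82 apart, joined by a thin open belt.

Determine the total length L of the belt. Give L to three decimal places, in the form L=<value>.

L=244.605

open belt: β = asin((r2−r1)/C) = asin(-13/82) = -9.1220°
wrap1 = π − 2β = 198.2439°
wrap2 = π + 2β = 161.7561°
tangent length = C·cosβ = 80.9630
L = r1·wrap1 + r2·wrap2 + 2·C·cosβ = 19·3.4600 + 6·2.8232 + 2·80.9630 = 244.6051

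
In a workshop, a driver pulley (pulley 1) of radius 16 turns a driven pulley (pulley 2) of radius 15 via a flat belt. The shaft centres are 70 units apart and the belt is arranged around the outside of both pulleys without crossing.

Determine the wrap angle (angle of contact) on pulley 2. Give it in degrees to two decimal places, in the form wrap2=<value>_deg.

wrap2=178.36_deg

open belt: β = asin((r2−r1)/C) = asin(-1/70) = -0.8185°
wrap1 = π − 2β = 181.6371°
wrap2 = π + 2β = 178.3629°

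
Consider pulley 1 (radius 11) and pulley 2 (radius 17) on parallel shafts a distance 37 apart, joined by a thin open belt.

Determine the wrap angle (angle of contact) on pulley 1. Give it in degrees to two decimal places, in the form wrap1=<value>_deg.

wrap1=161.34_deg

open belt: β = asin((r2−r1)/C) = asin(6/37) = 9.3324°
wrap1 = π − 2β = 161.3352°
wrap2 = π + 2β = 198.6648°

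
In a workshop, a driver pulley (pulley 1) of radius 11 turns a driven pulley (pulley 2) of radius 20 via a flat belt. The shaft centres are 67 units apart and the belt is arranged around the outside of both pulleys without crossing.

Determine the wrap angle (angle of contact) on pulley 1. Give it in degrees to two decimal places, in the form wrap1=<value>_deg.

open belt: β = asin((r2−r1)/C) = asin(9/67) = 7.7198°
wrap1 = π − 2β = 164.5604°
wrap2 = π + 2β = 195.4396°

wrap1=164.56_deg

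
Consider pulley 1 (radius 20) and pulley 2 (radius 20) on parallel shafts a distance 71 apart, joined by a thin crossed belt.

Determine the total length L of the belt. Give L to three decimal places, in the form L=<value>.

L=290.862

crossed belt: β = asin((r1+r2)/C) = asin(40/71) = 34.2899°
wrap1 = wrap2 = π + 2β = 248.5798°
tangent length = C·cosβ = 58.6600
L = (r1+r2)·wrap + 2·C·cosβ = 40·4.3385 + 2·58.6600 = 290.8615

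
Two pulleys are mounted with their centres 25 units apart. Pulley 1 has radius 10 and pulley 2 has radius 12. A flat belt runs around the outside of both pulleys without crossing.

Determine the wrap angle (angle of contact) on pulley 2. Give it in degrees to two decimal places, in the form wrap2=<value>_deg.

wrap2=189.18_deg

open belt: β = asin((r2−r1)/C) = asin(2/25) = 4.5886°
wrap1 = π − 2β = 170.8229°
wrap2 = π + 2β = 189.1771°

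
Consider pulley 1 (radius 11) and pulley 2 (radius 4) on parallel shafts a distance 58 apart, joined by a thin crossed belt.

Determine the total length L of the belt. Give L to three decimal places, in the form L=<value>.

crossed belt: β = asin((r1+r2)/C) = asin(15/58) = 14.9882°
wrap1 = wrap2 = π + 2β = 209.9765°
tangent length = C·cosβ = 56.0268
L = (r1+r2)·wrap + 2·C·cosβ = 15·3.6648 + 2·56.0268 = 167.0253

L=167.025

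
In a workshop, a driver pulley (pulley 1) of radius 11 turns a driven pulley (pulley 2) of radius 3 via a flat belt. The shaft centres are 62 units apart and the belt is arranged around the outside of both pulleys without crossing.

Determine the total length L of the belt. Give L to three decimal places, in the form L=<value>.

L=169.016

open belt: β = asin((r2−r1)/C) = asin(-8/62) = -7.4137°
wrap1 = π − 2β = 194.8273°
wrap2 = π + 2β = 165.1727°
tangent length = C·cosβ = 61.4817
L = r1·wrap1 + r2·wrap2 + 2·C·cosβ = 11·3.4004 + 3·2.8828 + 2·61.4817 = 169.0160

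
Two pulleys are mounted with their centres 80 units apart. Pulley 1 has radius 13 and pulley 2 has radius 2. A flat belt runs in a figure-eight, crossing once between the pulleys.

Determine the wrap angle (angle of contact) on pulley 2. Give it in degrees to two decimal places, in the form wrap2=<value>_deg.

wrap2=201.61_deg

crossed belt: β = asin((r1+r2)/C) = asin(15/80) = 10.8069°
wrap1 = wrap2 = π + 2β = 201.6138°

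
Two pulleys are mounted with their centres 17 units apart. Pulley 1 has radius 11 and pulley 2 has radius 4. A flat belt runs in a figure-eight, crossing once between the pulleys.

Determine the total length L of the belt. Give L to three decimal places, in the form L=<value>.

L=95.549

crossed belt: β = asin((r1+r2)/C) = asin(15/17) = 61.9275°
wrap1 = wrap2 = π + 2β = 303.8550°
tangent length = C·cosβ = 8.0000
L = (r1+r2)·wrap + 2·C·cosβ = 15·5.3033 + 2·8.0000 = 95.5491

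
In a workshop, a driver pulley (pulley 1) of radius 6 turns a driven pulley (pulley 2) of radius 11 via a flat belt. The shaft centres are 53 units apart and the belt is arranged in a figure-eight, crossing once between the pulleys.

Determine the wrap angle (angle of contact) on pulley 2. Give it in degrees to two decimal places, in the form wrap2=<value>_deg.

wrap2=217.42_deg

crossed belt: β = asin((r1+r2)/C) = asin(17/53) = 18.7086°
wrap1 = wrap2 = π + 2β = 217.4171°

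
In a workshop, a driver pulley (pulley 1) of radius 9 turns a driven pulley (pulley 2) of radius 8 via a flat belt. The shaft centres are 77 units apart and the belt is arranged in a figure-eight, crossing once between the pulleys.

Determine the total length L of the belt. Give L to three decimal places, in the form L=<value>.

L=211.176

crossed belt: β = asin((r1+r2)/C) = asin(17/77) = 12.7548°
wrap1 = wrap2 = π + 2β = 205.5096°
tangent length = C·cosβ = 75.0999
L = (r1+r2)·wrap + 2·C·cosβ = 17·3.5868 + 2·75.0999 = 211.1758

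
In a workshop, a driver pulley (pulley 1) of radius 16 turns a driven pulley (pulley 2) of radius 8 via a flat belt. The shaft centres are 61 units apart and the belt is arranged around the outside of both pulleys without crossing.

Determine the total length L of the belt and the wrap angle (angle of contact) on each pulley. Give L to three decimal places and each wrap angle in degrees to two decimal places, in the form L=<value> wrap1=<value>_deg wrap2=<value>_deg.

open belt: β = asin((r2−r1)/C) = asin(-8/61) = -7.5359°
wrap1 = π − 2β = 195.0718°
wrap2 = π + 2β = 164.9282°
tangent length = C·cosβ = 60.4731
L = r1·wrap1 + r2·wrap2 + 2·C·cosβ = 16·3.4046 + 8·2.8785 + 2·60.4731 = 198.4489

L=198.449 wrap1=195.07_deg wrap2=164.93_deg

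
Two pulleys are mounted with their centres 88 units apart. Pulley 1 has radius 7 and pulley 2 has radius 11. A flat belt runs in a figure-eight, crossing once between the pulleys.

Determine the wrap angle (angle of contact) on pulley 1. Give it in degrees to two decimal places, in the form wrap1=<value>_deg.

wrap1=203.61_deg

crossed belt: β = asin((r1+r2)/C) = asin(18/88) = 11.8029°
wrap1 = wrap2 = π + 2β = 203.6058°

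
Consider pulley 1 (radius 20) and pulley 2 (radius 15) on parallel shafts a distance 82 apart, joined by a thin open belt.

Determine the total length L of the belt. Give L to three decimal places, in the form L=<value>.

L=274.261

open belt: β = asin((r2−r1)/C) = asin(-5/82) = -3.4958°
wrap1 = π − 2β = 186.9916°
wrap2 = π + 2β = 173.0084°
tangent length = C·cosβ = 81.8474
L = r1·wrap1 + r2·wrap2 + 2·C·cosβ = 20·3.2636 + 15·3.0196 + 2·81.8474 = 274.2607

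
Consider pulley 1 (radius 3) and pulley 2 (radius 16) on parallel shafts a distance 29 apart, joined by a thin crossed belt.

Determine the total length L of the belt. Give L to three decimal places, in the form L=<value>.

L=130.656

crossed belt: β = asin((r1+r2)/C) = asin(19/29) = 40.9327°
wrap1 = wrap2 = π + 2β = 261.8654°
tangent length = C·cosβ = 21.9089
L = (r1+r2)·wrap + 2·C·cosβ = 19·4.5704 + 2·21.9089 = 130.6557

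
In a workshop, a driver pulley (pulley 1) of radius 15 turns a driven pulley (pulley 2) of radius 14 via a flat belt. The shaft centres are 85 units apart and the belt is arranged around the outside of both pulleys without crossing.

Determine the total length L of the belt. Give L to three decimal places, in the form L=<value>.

L=261.118

open belt: β = asin((r2−r1)/C) = asin(-1/85) = -0.6741°
wrap1 = π − 2β = 181.3482°
wrap2 = π + 2β = 178.6518°
tangent length = C·cosβ = 84.9941
L = r1·wrap1 + r2·wrap2 + 2·C·cosβ = 15·3.1651 + 14·3.1181 + 2·84.9941 = 261.1180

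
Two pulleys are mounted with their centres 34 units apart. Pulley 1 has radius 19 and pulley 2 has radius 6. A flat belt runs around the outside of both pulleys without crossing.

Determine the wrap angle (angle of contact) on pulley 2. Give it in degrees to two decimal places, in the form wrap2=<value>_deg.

open belt: β = asin((r2−r1)/C) = asin(-13/34) = -22.4795°
wrap1 = π − 2β = 224.9590°
wrap2 = π + 2β = 135.0410°

wrap2=135.04_deg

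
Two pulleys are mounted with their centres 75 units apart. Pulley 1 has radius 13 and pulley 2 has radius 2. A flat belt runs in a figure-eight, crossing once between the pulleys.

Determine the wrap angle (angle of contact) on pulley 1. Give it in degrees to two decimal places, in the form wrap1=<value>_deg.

crossed belt: β = asin((r1+r2)/C) = asin(15/75) = 11.5370°
wrap1 = wrap2 = π + 2β = 203.0739°

wrap1=203.07_deg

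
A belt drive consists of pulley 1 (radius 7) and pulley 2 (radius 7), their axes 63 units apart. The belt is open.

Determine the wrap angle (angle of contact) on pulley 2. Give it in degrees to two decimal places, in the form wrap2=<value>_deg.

open belt: β = asin((r2−r1)/C) = asin(0/63) = 0.0000°
wrap1 = π − 2β = 180.0000°
wrap2 = π + 2β = 180.0000°

wrap2=180.00_deg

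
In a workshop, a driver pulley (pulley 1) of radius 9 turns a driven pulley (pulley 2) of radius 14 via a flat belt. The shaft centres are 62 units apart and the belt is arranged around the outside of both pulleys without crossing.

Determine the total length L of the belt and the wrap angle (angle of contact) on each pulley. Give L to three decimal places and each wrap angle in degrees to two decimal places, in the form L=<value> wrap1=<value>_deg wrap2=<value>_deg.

L=196.660 wrap1=170.75_deg wrap2=189.25_deg

open belt: β = asin((r2−r1)/C) = asin(5/62) = 4.6257°
wrap1 = π − 2β = 170.7487°
wrap2 = π + 2β = 189.2513°
tangent length = C·cosβ = 61.7981
L = r1·wrap1 + r2·wrap2 + 2·C·cosβ = 9·2.9801 + 14·3.3031 + 2·61.7981 = 196.6601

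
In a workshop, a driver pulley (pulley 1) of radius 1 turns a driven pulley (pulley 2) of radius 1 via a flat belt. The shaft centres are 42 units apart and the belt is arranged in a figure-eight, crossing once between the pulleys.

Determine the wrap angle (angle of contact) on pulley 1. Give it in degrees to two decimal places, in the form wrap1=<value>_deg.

crossed belt: β = asin((r1+r2)/C) = asin(2/42) = 2.7294°
wrap1 = wrap2 = π + 2β = 185.4588°

wrap1=185.46_deg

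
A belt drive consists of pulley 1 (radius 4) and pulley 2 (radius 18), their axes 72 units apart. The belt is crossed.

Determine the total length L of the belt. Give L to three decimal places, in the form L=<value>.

crossed belt: β = asin((r1+r2)/C) = asin(22/72) = 17.7916°
wrap1 = wrap2 = π + 2β = 215.5832°
tangent length = C·cosβ = 68.5565
L = (r1+r2)·wrap + 2·C·cosβ = 22·3.7626 + 2·68.5565 = 219.8911

L=219.891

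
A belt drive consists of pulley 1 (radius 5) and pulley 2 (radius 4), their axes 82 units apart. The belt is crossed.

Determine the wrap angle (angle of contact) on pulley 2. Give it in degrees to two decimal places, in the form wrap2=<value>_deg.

wrap2=192.60_deg

crossed belt: β = asin((r1+r2)/C) = asin(9/82) = 6.3013°
wrap1 = wrap2 = π + 2β = 192.6025°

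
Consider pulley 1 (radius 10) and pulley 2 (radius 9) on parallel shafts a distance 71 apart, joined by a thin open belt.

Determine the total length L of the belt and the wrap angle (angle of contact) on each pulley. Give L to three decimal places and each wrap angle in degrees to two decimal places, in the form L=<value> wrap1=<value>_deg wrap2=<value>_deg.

open belt: β = asin((r2−r1)/C) = asin(-1/71) = -0.8070°
wrap1 = π − 2β = 181.6140°
wrap2 = π + 2β = 178.3860°
tangent length = C·cosβ = 70.9930
L = r1·wrap1 + r2·wrap2 + 2·C·cosβ = 10·3.1698 + 9·3.1134 + 2·70.9930 = 201.7043

L=201.704 wrap1=181.61_deg wrap2=178.39_deg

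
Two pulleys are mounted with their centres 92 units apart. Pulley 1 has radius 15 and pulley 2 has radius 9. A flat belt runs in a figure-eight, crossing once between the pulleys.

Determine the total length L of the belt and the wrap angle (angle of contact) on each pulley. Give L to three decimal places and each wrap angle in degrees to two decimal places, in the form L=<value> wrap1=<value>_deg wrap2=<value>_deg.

L=265.695 wrap1=210.24_deg wrap2=210.24_deg

crossed belt: β = asin((r1+r2)/C) = asin(24/92) = 15.1217°
wrap1 = wrap2 = π + 2β = 210.2433°
tangent length = C·cosβ = 88.8144
L = (r1+r2)·wrap + 2·C·cosβ = 24·3.6694 + 2·88.8144 = 265.6953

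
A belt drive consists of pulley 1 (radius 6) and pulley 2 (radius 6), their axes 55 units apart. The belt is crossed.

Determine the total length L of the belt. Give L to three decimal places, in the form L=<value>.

L=150.328

crossed belt: β = asin((r1+r2)/C) = asin(12/55) = 12.6023°
wrap1 = wrap2 = π + 2β = 205.2045°
tangent length = C·cosβ = 53.6749
L = (r1+r2)·wrap + 2·C·cosβ = 12·3.5815 + 2·53.6749 = 150.3278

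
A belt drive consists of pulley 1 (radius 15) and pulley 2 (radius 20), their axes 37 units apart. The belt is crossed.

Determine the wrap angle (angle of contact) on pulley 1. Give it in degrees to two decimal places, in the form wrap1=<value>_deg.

wrap1=322.15_deg

crossed belt: β = asin((r1+r2)/C) = asin(35/37) = 71.0754°
wrap1 = wrap2 = π + 2β = 322.1507°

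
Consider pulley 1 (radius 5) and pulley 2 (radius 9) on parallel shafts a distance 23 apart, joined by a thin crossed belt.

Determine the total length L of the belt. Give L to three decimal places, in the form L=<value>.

crossed belt: β = asin((r1+r2)/C) = asin(14/23) = 37.4952°
wrap1 = wrap2 = π + 2β = 254.9905°
tangent length = C·cosβ = 18.2483
L = (r1+r2)·wrap + 2·C·cosβ = 14·4.4504 + 2·18.2483 = 98.8025

L=98.803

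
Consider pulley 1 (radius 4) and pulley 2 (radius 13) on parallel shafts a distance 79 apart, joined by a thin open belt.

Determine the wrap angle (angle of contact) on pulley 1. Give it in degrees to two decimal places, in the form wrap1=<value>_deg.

wrap1=166.92_deg

open belt: β = asin((r2−r1)/C) = asin(9/79) = 6.5416°
wrap1 = π − 2β = 166.9169°
wrap2 = π + 2β = 193.0831°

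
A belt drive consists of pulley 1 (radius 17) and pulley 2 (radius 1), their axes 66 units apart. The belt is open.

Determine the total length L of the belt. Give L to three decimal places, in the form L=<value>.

open belt: β = asin((r2−r1)/C) = asin(-16/66) = -14.0297°
wrap1 = π − 2β = 208.0593°
wrap2 = π + 2β = 151.9407°
tangent length = C·cosβ = 64.0312
L = r1·wrap1 + r2·wrap2 + 2·C·cosβ = 17·3.6313 + 1·2.6519 + 2·64.0312 = 192.4468

L=192.447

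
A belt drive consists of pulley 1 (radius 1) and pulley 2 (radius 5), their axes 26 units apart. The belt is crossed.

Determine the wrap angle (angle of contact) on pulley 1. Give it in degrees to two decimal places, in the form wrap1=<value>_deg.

wrap1=206.68_deg

crossed belt: β = asin((r1+r2)/C) = asin(6/26) = 13.3424°
wrap1 = wrap2 = π + 2β = 206.6847°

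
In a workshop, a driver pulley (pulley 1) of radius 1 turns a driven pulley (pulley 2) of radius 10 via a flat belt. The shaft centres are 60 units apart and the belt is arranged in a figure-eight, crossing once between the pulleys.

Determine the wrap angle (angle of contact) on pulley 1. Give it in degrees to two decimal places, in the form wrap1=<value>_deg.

wrap1=201.13_deg

crossed belt: β = asin((r1+r2)/C) = asin(11/60) = 10.5640°
wrap1 = wrap2 = π + 2β = 201.1280°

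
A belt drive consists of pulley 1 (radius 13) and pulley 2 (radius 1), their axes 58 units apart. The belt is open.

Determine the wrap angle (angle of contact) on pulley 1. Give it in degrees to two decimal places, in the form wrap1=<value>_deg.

open belt: β = asin((r2−r1)/C) = asin(-12/58) = -11.9405°
wrap1 = π − 2β = 203.8811°
wrap2 = π + 2β = 156.1189°

wrap1=203.88_deg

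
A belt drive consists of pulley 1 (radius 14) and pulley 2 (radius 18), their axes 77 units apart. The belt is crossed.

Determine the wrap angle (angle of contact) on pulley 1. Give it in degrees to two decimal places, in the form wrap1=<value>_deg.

crossed belt: β = asin((r1+r2)/C) = asin(32/77) = 24.5561°
wrap1 = wrap2 = π + 2β = 229.1123°

wrap1=229.11_deg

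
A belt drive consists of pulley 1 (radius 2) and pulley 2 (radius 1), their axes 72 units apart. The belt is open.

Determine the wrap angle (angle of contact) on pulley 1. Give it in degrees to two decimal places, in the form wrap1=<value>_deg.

wrap1=181.59_deg

open belt: β = asin((r2−r1)/C) = asin(-1/72) = -0.7958°
wrap1 = π − 2β = 181.5916°
wrap2 = π + 2β = 178.4084°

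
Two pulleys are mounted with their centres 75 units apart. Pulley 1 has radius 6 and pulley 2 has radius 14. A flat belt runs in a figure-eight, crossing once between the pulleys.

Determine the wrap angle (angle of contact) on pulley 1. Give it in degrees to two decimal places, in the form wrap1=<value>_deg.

crossed belt: β = asin((r1+r2)/C) = asin(20/75) = 15.4660°
wrap1 = wrap2 = π + 2β = 210.9320°

wrap1=210.93_deg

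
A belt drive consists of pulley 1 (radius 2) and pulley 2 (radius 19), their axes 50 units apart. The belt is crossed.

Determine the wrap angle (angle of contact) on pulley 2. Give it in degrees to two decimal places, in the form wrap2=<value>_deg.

crossed belt: β = asin((r1+r2)/C) = asin(21/50) = 24.8346°
wrap1 = wrap2 = π + 2β = 229.6692°

wrap2=229.67_deg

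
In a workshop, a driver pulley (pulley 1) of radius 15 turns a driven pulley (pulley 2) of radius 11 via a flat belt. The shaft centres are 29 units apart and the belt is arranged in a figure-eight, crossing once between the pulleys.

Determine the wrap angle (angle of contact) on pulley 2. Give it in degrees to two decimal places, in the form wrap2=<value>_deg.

crossed belt: β = asin((r1+r2)/C) = asin(26/29) = 63.7084°
wrap1 = wrap2 = π + 2β = 307.4169°

wrap2=307.42_deg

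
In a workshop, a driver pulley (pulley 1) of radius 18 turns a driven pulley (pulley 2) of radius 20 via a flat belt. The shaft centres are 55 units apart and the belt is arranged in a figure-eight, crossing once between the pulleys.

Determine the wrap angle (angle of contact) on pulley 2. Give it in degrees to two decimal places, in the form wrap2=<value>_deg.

crossed belt: β = asin((r1+r2)/C) = asin(38/55) = 43.7021°
wrap1 = wrap2 = π + 2β = 267.4042°

wrap2=267.40_deg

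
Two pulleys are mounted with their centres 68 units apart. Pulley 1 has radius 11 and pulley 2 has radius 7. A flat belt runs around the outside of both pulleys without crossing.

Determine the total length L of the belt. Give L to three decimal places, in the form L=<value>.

open belt: β = asin((r2−r1)/C) = asin(-4/68) = -3.3723°
wrap1 = π − 2β = 186.7446°
wrap2 = π + 2β = 173.2554°
tangent length = C·cosβ = 67.8823
L = r1·wrap1 + r2·wrap2 + 2·C·cosβ = 11·3.2593 + 7·3.0239 + 2·67.8823 = 192.7840

L=192.784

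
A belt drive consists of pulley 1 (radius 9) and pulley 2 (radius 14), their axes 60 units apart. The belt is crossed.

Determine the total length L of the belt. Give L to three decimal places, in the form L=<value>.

L=201.186

crossed belt: β = asin((r1+r2)/C) = asin(23/60) = 22.5403°
wrap1 = wrap2 = π + 2β = 225.0806°
tangent length = C·cosβ = 55.4166
L = (r1+r2)·wrap + 2·C·cosβ = 23·3.9284 + 2·55.4166 = 201.1864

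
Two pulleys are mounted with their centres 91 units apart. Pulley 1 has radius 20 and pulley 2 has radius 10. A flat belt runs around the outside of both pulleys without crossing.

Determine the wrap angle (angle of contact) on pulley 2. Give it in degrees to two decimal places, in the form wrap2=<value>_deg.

wrap2=167.38_deg

open belt: β = asin((r2−r1)/C) = asin(-10/91) = -6.3090°
wrap1 = π − 2β = 192.6180°
wrap2 = π + 2β = 167.3820°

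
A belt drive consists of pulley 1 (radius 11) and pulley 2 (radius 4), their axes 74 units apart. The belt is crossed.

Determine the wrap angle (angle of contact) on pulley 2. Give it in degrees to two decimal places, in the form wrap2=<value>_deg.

wrap2=203.39_deg

crossed belt: β = asin((r1+r2)/C) = asin(15/74) = 11.6951°
wrap1 = wrap2 = π + 2β = 203.3901°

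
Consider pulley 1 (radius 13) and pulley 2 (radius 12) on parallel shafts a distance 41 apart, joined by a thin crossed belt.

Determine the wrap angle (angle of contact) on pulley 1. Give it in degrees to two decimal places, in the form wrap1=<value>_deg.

crossed belt: β = asin((r1+r2)/C) = asin(25/41) = 37.5719°
wrap1 = wrap2 = π + 2β = 255.1437°

wrap1=255.14_deg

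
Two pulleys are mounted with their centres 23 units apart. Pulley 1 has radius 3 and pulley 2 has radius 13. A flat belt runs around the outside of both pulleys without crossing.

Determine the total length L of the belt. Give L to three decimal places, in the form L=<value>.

open belt: β = asin((r2−r1)/C) = asin(10/23) = 25.7715°
wrap1 = π − 2β = 128.4571°
wrap2 = π + 2β = 231.5429°
tangent length = C·cosβ = 20.7123
L = r1·wrap1 + r2·wrap2 + 2·C·cosβ = 3·2.2420 + 13·4.0412 + 2·20.7123 = 100.6861

L=100.686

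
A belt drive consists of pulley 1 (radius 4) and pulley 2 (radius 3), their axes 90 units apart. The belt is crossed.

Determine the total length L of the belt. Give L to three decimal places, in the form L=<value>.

crossed belt: β = asin((r1+r2)/C) = asin(7/90) = 4.4608°
wrap1 = wrap2 = π + 2β = 188.9217°
tangent length = C·cosβ = 89.7274
L = (r1+r2)·wrap + 2·C·cosβ = 7·3.2973 + 2·89.7274 = 202.5359

L=202.536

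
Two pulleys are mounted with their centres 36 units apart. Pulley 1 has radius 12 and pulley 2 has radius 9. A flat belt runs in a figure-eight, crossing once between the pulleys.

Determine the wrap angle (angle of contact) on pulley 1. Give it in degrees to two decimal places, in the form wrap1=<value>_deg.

crossed belt: β = asin((r1+r2)/C) = asin(21/36) = 35.6853°
wrap1 = wrap2 = π + 2β = 251.3707°

wrap1=251.37_deg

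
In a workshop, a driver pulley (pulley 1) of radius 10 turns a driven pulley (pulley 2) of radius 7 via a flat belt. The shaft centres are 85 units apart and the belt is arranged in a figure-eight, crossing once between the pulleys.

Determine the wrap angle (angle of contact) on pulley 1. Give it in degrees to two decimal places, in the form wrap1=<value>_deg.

crossed belt: β = asin((r1+r2)/C) = asin(17/85) = 11.5370°
wrap1 = wrap2 = π + 2β = 203.0739°

wrap1=203.07_deg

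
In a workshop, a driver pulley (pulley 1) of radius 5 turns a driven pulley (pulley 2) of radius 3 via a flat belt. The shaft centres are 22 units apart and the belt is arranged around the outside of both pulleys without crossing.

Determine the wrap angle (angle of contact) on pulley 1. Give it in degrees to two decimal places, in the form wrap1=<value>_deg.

open belt: β = asin((r2−r1)/C) = asin(-2/22) = -5.2159°
wrap1 = π − 2β = 190.4318°
wrap2 = π + 2β = 169.5682°

wrap1=190.43_deg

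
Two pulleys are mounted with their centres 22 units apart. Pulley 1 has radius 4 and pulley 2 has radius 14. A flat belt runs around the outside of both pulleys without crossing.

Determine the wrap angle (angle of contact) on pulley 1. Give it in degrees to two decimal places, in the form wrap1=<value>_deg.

wrap1=125.93_deg

open belt: β = asin((r2−r1)/C) = asin(10/22) = 27.0357°
wrap1 = π − 2β = 125.9286°
wrap2 = π + 2β = 234.0714°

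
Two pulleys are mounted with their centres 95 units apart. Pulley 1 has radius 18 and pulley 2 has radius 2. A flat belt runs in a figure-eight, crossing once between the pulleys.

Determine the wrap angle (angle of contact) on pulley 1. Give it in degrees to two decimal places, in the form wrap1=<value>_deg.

crossed belt: β = asin((r1+r2)/C) = asin(20/95) = 12.1532°
wrap1 = wrap2 = π + 2β = 204.3064°

wrap1=204.31_deg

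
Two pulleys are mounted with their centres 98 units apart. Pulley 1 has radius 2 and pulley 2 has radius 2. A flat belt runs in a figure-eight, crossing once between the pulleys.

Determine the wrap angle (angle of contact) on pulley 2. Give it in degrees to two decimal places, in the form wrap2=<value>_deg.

crossed belt: β = asin((r1+r2)/C) = asin(4/98) = 2.3393°
wrap1 = wrap2 = π + 2β = 184.6785°

wrap2=184.68_deg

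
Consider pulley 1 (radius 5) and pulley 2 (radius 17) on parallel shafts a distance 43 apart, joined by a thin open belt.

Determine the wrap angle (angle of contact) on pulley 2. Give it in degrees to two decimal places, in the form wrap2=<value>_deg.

wrap2=212.41_deg

open belt: β = asin((r2−r1)/C) = asin(12/43) = 16.2047°
wrap1 = π − 2β = 147.5906°
wrap2 = π + 2β = 212.4094°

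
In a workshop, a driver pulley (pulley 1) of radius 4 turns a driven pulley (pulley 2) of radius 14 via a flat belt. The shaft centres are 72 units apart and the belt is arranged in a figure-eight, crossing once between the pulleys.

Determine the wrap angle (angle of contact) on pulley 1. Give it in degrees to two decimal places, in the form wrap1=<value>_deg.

crossed belt: β = asin((r1+r2)/C) = asin(18/72) = 14.4775°
wrap1 = wrap2 = π + 2β = 208.9550°

wrap1=208.96_deg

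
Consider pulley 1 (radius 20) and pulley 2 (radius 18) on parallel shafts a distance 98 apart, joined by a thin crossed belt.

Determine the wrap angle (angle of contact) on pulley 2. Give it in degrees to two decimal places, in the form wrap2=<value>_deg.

crossed belt: β = asin((r1+r2)/C) = asin(38/98) = 22.8149°
wrap1 = wrap2 = π + 2β = 225.6298°

wrap2=225.63_deg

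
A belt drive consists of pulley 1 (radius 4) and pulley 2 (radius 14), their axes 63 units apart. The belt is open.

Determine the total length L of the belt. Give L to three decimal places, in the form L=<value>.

L=184.139

open belt: β = asin((r2−r1)/C) = asin(10/63) = 9.1332°
wrap1 = π − 2β = 161.7336°
wrap2 = π + 2β = 198.2664°
tangent length = C·cosβ = 62.2013
L = r1·wrap1 + r2·wrap2 + 2·C·cosβ = 4·2.8228 + 14·3.4604 + 2·62.2013 = 184.1393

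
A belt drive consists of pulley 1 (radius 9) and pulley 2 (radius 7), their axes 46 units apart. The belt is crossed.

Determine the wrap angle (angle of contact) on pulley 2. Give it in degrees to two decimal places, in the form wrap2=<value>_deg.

wrap2=220.71_deg

crossed belt: β = asin((r1+r2)/C) = asin(16/46) = 20.3544°
wrap1 = wrap2 = π + 2β = 220.7088°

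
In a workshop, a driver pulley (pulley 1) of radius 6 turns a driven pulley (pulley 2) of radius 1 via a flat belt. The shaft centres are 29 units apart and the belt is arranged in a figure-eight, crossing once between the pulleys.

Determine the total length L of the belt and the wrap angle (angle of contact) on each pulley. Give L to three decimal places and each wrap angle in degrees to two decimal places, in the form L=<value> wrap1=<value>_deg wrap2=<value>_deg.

crossed belt: β = asin((r1+r2)/C) = asin(7/29) = 13.9680°
wrap1 = wrap2 = π + 2β = 207.9359°
tangent length = C·cosβ = 28.1425
L = (r1+r2)·wrap + 2·C·cosβ = 7·3.6292 + 2·28.1425 = 81.6892

L=81.689 wrap1=207.94_deg wrap2=207.94_deg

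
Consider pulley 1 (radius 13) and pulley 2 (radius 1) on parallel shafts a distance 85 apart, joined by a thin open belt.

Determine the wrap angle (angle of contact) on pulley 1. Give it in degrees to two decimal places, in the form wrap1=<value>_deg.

open belt: β = asin((r2−r1)/C) = asin(-12/85) = -8.1159°
wrap1 = π − 2β = 196.2319°
wrap2 = π + 2β = 163.7681°

wrap1=196.23_deg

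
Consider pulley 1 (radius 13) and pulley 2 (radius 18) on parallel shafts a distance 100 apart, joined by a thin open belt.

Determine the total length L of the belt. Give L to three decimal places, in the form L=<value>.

open belt: β = asin((r2−r1)/C) = asin(5/100) = 2.8660°
wrap1 = π − 2β = 174.2680°
wrap2 = π + 2β = 185.7320°
tangent length = C·cosβ = 99.8749
L = r1·wrap1 + r2·wrap2 + 2·C·cosβ = 13·3.0416 + 18·3.2416 + 2·99.8749 = 297.6394

L=297.639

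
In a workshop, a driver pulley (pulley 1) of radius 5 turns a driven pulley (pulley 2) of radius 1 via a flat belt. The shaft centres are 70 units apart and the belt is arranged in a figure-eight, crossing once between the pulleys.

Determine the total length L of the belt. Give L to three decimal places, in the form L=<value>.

crossed belt: β = asin((r1+r2)/C) = asin(6/70) = 4.9171°
wrap1 = wrap2 = π + 2β = 189.8342°
tangent length = C·cosβ = 69.7424
L = (r1+r2)·wrap + 2·C·cosβ = 6·3.3132 + 2·69.7424 = 159.3642

L=159.364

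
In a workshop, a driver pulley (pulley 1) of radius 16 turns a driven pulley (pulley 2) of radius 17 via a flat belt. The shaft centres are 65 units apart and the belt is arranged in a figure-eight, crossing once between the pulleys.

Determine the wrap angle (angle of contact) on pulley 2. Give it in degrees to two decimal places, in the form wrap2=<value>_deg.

crossed belt: β = asin((r1+r2)/C) = asin(33/65) = 30.5102°
wrap1 = wrap2 = π + 2β = 241.0205°

wrap2=241.02_deg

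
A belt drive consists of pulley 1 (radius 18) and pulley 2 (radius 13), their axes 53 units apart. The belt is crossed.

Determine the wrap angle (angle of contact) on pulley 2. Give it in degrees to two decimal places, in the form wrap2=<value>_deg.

wrap2=251.59_deg

crossed belt: β = asin((r1+r2)/C) = asin(31/53) = 35.7963°
wrap1 = wrap2 = π + 2β = 251.5927°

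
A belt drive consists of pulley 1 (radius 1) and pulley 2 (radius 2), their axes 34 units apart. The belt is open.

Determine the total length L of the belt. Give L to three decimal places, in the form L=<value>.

open belt: β = asin((r2−r1)/C) = asin(1/34) = 1.6854°
wrap1 = π − 2β = 176.6292°
wrap2 = π + 2β = 183.3708°
tangent length = C·cosβ = 33.9853
L = r1·wrap1 + r2·wrap2 + 2·C·cosβ = 1·3.0828 + 2·3.2004 + 2·33.9853 = 77.4542

L=77.454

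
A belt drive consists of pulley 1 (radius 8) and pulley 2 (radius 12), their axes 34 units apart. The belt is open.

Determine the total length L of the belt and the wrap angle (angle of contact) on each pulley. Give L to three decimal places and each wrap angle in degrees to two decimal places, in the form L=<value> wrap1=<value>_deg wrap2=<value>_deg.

L=131.303 wrap1=166.49_deg wrap2=193.51_deg

open belt: β = asin((r2−r1)/C) = asin(4/34) = 6.7563°
wrap1 = π − 2β = 166.4873°
wrap2 = π + 2β = 193.5127°
tangent length = C·cosβ = 33.7639
L = r1·wrap1 + r2·wrap2 + 2·C·cosβ = 8·2.9058 + 12·3.3774 + 2·33.7639 = 131.3030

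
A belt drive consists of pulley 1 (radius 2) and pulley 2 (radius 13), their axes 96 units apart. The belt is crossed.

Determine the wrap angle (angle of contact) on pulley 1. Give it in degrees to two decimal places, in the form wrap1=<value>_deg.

crossed belt: β = asin((r1+r2)/C) = asin(15/96) = 8.9893°
wrap1 = wrap2 = π + 2β = 197.9786°

wrap1=197.98_deg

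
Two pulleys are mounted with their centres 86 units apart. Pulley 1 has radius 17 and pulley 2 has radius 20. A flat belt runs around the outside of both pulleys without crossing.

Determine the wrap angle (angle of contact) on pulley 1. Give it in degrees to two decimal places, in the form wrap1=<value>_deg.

wrap1=176.00_deg

open belt: β = asin((r2−r1)/C) = asin(3/86) = 1.9991°
wrap1 = π − 2β = 176.0018°
wrap2 = π + 2β = 183.9982°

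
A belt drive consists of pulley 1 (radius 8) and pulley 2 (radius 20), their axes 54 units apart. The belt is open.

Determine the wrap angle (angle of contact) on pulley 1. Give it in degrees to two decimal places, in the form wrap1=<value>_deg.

wrap1=154.32_deg

open belt: β = asin((r2−r1)/C) = asin(12/54) = 12.8396°
wrap1 = π − 2β = 154.3208°
wrap2 = π + 2β = 205.6792°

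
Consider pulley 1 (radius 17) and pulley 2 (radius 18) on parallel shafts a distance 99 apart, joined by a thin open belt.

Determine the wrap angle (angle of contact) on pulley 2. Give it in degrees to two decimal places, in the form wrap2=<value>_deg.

open belt: β = asin((r2−r1)/C) = asin(1/99) = 0.5788°
wrap1 = π − 2β = 178.8425°
wrap2 = π + 2β = 181.1575°

wrap2=181.16_deg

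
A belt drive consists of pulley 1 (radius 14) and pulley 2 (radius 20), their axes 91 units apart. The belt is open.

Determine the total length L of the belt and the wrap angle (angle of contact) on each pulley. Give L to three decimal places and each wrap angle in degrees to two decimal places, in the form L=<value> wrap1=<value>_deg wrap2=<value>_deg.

open belt: β = asin((r2−r1)/C) = asin(6/91) = 3.7805°
wrap1 = π − 2β = 172.4390°
wrap2 = π + 2β = 187.5610°
tangent length = C·cosβ = 90.8020
L = r1·wrap1 + r2·wrap2 + 2·C·cosβ = 14·3.0096 + 20·3.2736 + 2·90.8020 = 289.2099

L=289.210 wrap1=172.44_deg wrap2=187.56_deg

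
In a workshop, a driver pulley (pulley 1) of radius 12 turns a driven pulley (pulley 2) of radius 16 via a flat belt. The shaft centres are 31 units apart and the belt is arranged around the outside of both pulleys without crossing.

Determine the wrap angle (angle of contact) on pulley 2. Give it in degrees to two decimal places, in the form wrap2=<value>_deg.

open belt: β = asin((r2−r1)/C) = asin(4/31) = 7.4137°
wrap1 = π − 2β = 165.1727°
wrap2 = π + 2β = 194.8273°

wrap2=194.83_deg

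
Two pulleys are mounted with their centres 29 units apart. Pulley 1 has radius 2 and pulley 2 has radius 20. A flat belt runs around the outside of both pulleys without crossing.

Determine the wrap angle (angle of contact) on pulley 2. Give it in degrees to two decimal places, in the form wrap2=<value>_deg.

wrap2=256.73_deg

open belt: β = asin((r2−r1)/C) = asin(18/29) = 38.3665°
wrap1 = π − 2β = 103.2670°
wrap2 = π + 2β = 256.7330°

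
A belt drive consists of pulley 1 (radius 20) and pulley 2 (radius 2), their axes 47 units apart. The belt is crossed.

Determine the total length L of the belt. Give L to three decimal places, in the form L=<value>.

L=173.615

crossed belt: β = asin((r1+r2)/C) = asin(22/47) = 27.9101°
wrap1 = wrap2 = π + 2β = 235.8201°
tangent length = C·cosβ = 41.5331
L = (r1+r2)·wrap + 2·C·cosβ = 22·4.1158 + 2·41.5331 = 173.6147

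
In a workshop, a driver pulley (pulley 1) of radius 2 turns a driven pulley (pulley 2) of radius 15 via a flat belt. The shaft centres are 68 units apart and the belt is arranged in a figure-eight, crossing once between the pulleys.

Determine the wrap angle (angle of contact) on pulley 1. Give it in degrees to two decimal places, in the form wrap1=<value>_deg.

wrap1=208.96_deg

crossed belt: β = asin((r1+r2)/C) = asin(17/68) = 14.4775°
wrap1 = wrap2 = π + 2β = 208.9550°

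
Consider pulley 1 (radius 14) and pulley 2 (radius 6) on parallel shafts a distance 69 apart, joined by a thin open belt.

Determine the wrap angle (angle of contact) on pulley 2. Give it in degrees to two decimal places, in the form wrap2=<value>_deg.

open belt: β = asin((r2−r1)/C) = asin(-8/69) = -6.6580°
wrap1 = π − 2β = 193.3159°
wrap2 = π + 2β = 166.6841°

wrap2=166.68_deg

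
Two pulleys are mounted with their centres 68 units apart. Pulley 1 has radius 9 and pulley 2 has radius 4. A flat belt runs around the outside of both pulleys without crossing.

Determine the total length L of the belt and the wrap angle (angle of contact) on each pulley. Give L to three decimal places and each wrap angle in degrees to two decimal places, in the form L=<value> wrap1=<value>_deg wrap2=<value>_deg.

L=177.209 wrap1=188.43_deg wrap2=171.57_deg

open belt: β = asin((r2−r1)/C) = asin(-5/68) = -4.2167°
wrap1 = π − 2β = 188.4335°
wrap2 = π + 2β = 171.5665°
tangent length = C·cosβ = 67.8159
L = r1·wrap1 + r2·wrap2 + 2·C·cosβ = 9·3.2888 + 4·2.9944 + 2·67.8159 = 177.2085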